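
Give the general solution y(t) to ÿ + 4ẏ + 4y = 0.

Characteristic equation r² + 4r + 4 = 0 has discriminant (4)² - 4·(4) = 0, so r = -2 is a repeated root.
Hence y_h = (C1 + C2*t)*exp(-2*t).

y = C1*exp(-2*t) + C2*t*exp(-2*t)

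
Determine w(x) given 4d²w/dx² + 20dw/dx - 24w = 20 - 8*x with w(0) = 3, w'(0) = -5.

w = -5/9 + x/3 + 16*exp(x)/7 + 80*exp(-6*x)/63

Divide through by 4: w'' + 5w' - 6w = 5 - 2*x.
Characteristic equation r² + 5r - 6 = 0 factors as (r + 6)(r - 1) = 0, so r = -6, 1.
Hence w_h = C1*exp(-6*x) + C2*exp(x).
For the particular solution try w_p = A0 + A1*x. Substituting and matching coefficients of each power of x gives A0 = -5/9, A1 = 1/3, so w_p = -5/9 + x/3.
General solution: w = -5/9 + x/3 + C1*exp(-6*x) + C2*exp(x).
Apply the initial conditions: w(0) = -5/9 + C1 + C2 = 3 and w'(0) = 1/3 + C2 - 6*C1 = -5. Solving gives C1 = 80/63, C2 = 16/7.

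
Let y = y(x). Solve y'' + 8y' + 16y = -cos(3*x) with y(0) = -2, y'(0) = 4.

Characteristic equation r² + 8r + 16 = 0 has discriminant (8)² - 4·(16) = 0, so r = -4 is a repeated root.
Hence y_h = (C1 + C2*x)*exp(-4*x).
Try y_p = A*cos(3*x) + B*sin(3*x). Substituting and equating the coefficients of cos(3x) and sin(3x) gives A = -7/625, B = -24/625, so y_p = -24*sin(3*x)/625 - 7*cos(3*x)/625.
General solution: y = -24*sin(3*x)/625 - 7*cos(3*x)/625 + C1*exp(-4*x) + C2*x*exp(-4*x).
Apply the initial conditions: y(0) = -7/625 + C1 = -2 and y'(0) = -72/625 + C2 - 4*C1 = 4. Solving gives C1 = -1243/625, C2 = -96/25.

y = -1243*exp(-4*x)/625 - 24*sin(3*x)/625 - 7*cos(3*x)/625 - 96*x*exp(-4*x)/25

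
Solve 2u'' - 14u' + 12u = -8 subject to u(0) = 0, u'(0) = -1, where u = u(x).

Divide through by 2: u'' - 7u' + 6u = -4.
Characteristic equation r² - 7r + 6 = 0 factors as (r - 6)(r - 1) = 0, so r = 6, 1.
Hence u_h = C1*exp(6*x) + C2*exp(x).
For the particular solution try u_p = A0. Substituting and matching coefficients of each power of x gives A0 = -2/3, so u_p = -2/3.
General solution: u = -2/3 + C1*exp(6*x) + C2*exp(x).
Apply the initial conditions: u(0) = -2/3 + C1 + C2 = 0 and u'(0) = C2 + 6*C1 = -1. Solving gives C1 = -1/3, C2 = 1.

u = -2/3 - exp(6*x)/3 + exp(x)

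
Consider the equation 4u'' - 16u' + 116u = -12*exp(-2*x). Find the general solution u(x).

u = -3*exp(-2*x)/41 + C1*cos(5*x)*exp(2*x) + C2*exp(2*x)*sin(5*x)

Divide through by 4: u'' - 4u' + 29u = -3*exp(-2*x).
Characteristic equation r² - 4r + 29 = 0 has discriminant (-4)² - 4·(29) = -100 < 0, so r = 2 ± 5i.
Hence u_h = C1*cos(5*x)*exp(2*x) + C2*exp(2*x)*sin(5*x).
Try u_p = A*exp(-2*x). Substituting into the equation and dividing by exp(-2*x) gives A = -3/41, so u_p = -3*exp(-2*x)/41.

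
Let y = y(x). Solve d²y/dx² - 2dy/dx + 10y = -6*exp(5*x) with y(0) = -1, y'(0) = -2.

Characteristic equation r² - 2r + 10 = 0 has discriminant (-2)² - 4·(10) = -36 < 0, so r = 1 ± 3i.
Hence y_h = C1*cos(3*x)*exp(x) + C2*exp(x)*sin(3*x).
Try y_p = A*exp(5*x). Substituting into the equation and dividing by exp(5*x) gives A = -6/25, so y_p = -6*exp(5*x)/25.
General solution: y = -6*exp(5*x)/25 + C1*cos(3*x)*exp(x) + C2*exp(x)*sin(3*x).
Apply the initial conditions: y(0) = -6/25 + C1 = -1 and y'(0) = -6/5 + C1 + 3*C2 = -2. Solving gives C1 = -19/25, C2 = -1/75.

y = -6*exp(5*x)/25 - 19*cos(3*x)*exp(x)/25 - exp(x)*sin(3*x)/75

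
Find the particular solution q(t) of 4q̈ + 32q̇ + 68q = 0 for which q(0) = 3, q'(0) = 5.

Divide through by 4: q'' + 8q' + 17q = 0.
Characteristic equation r² + 8r + 17 = 0 has discriminant (8)² - 4·(17) = -4 < 0, so r = -4 ± i.
Hence q_h = C1*cos(t)*exp(-4*t) + C2*exp(-4*t)*sin(t).
Apply the initial conditions: q(0) = C1 = 3 and q'(0) = C2 - 4*C1 = 5. Solving gives C1 = 3, C2 = 17.

q = 3*cos(t)*exp(-4*t) + 17*exp(-4*t)*sin(t)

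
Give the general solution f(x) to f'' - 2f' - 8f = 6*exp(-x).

Characteristic equation r² - 2r - 8 = 0 factors as (r - 4)(r + 2) = 0, so r = 4, -2.
Hence f_h = C1*exp(4*x) + C2*exp(-2*x).
Try f_p = A*exp(-x). Substituting into the equation and dividing by exp(-x) gives A = -6/5, so f_p = -6*exp(-x)/5.

f = -6*exp(-x)/5 + C1*exp(4*x) + C2*exp(-2*x)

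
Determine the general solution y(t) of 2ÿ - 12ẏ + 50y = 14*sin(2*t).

y = 28*cos(2*t)/195 + 49*sin(2*t)/195 + C1*cos(4*t)*exp(3*t) + C2*exp(3*t)*sin(4*t)

Divide through by 2: y'' - 6y' + 25y = 7*sin(2*t).
Characteristic equation r² - 6r + 25 = 0 has discriminant (-6)² - 4·(25) = -64 < 0, so r = 3 ± 4i.
Hence y_h = C1*cos(4*t)*exp(3*t) + C2*exp(3*t)*sin(4*t).
Try y_p = A*cos(2*t) + B*sin(2*t). Substituting and equating the coefficients of cos(2t) and sin(2t) gives A = 28/195, B = 49/195, so y_p = 28*cos(2*t)/195 + 49*sin(2*t)/195.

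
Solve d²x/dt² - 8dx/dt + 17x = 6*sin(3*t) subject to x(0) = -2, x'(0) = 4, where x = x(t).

x = 3*sin(3*t)/40 + 9*cos(3*t)/40 - 89*cos(t)*exp(4*t)/40 + 507*exp(4*t)*sin(t)/40

Characteristic equation r² - 8r + 17 = 0 has discriminant (-8)² - 4·(17) = -4 < 0, so r = 4 ± i.
Hence x_h = C1*cos(t)*exp(4*t) + C2*exp(4*t)*sin(t).
Try x_p = A*cos(3*t) + B*sin(3*t). Substituting and equating the coefficients of cos(3t) and sin(3t) gives A = 9/40, B = 3/40, so x_p = 3*sin(3*t)/40 + 9*cos(3*t)/40.
General solution: x = 3*sin(3*t)/40 + 9*cos(3*t)/40 + C1*cos(t)*exp(4*t) + C2*exp(4*t)*sin(t).
Apply the initial conditions: x(0) = 9/40 + C1 = -2 and x'(0) = 9/40 + C2 + 4*C1 = 4. Solving gives C1 = -89/40, C2 = 507/40.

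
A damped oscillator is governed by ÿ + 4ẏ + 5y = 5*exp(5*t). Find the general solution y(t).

y = exp(5*t)/10 + C1*cos(t)*exp(-2*t) + C2*exp(-2*t)*sin(t)

Characteristic equation r² + 4r + 5 = 0 has discriminant (4)² - 4·(5) = -4 < 0, so r = -2 ± i.
Hence y_h = C1*cos(t)*exp(-2*t) + C2*exp(-2*t)*sin(t).
Try y_p = A*exp(5*t). Substituting into the equation and dividing by exp(5*t) gives A = 1/10, so y_p = exp(5*t)/10.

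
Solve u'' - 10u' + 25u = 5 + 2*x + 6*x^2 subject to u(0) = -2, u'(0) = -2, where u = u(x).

u = 181/625 - 1431*exp(5*x)/625 + 6*x**2/25 + 34*x/125 + 1147*x*exp(5*x)/125

Characteristic equation r² - 10r + 25 = 0 has discriminant (-10)² - 4·(25) = 0, so r = 5 is a repeated root.
Hence u_h = (C1 + C2*x)*exp(5*x).
For the particular solution try u_p = A0 + A1*x + A2*x^2. Substituting and matching coefficients of each power of x gives A0 = 181/625, A1 = 34/125, A2 = 6/25, so u_p = 181/625 + 6*x^2/25 + 34*x/125.
General solution: u = 181/625 + 6*x^2/25 + 34*x/125 + C1*exp(5*x) + C2*x*exp(5*x).
Apply the initial conditions: u(0) = 181/625 + C1 = -2 and u'(0) = 34/125 + C2 + 5*C1 = -2. Solving gives C1 = -1431/625, C2 = 1147/125.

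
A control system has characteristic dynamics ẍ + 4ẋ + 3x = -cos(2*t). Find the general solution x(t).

x = -8*sin(2*t)/65 + cos(2*t)/65 + C1*exp(-t) + C2*exp(-3*t)

Characteristic equation r² + 4r + 3 = 0 factors as (r + 1)(r + 3) = 0, so r = -1, -3.
Hence x_h = C1*exp(-t) + C2*exp(-3*t).
Try x_p = A*cos(2*t) + B*sin(2*t). Substituting and equating the coefficients of cos(2t) and sin(2t) gives A = 1/65, B = -8/65, so x_p = -8*sin(2*t)/65 + cos(2*t)/65.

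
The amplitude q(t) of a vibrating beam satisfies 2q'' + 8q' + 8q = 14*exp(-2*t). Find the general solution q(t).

Divide through by 2: q'' + 4q' + 4q = 7*exp(-2*t).
Characteristic equation r² + 4r + 4 = 0 has discriminant (4)² - 4·(4) = 0, so r = -2 is a repeated root.
Hence q_h = (C1 + C2*t)*exp(-2*t).
Since exp(-2*t) solves the homogeneous equation (r = -2 is a root of multiplicity 2), multiply the trial by t^2. Try q_p = A*t^2*exp(-2*t). Substituting into the equation and dividing by exp(-2*t) gives A = 7/2, so q_p = 7*t^2*exp(-2*t)/2.

q = C1*exp(-2*t) + 7*t**2*exp(-2*t)/2 + C2*t*exp(-2*t)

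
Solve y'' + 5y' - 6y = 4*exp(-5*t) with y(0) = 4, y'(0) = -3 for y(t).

Characteristic equation r² + 5r - 6 = 0 factors as (r - 1)(r + 6) = 0, so r = 1, -6.
Hence y_h = C1*exp(t) + C2*exp(-6*t).
Try y_p = A*exp(-5*t). Substituting into the equation and dividing by exp(-5*t) gives A = -2/3, so y_p = -2*exp(-5*t)/3.
General solution: y = -2*exp(-5*t)/3 + C1*exp(t) + C2*exp(-6*t).
Apply the initial conditions: y(0) = -2/3 + C1 + C2 = 4 and y'(0) = 10/3 + C1 - 6*C2 = -3. Solving gives C1 = 65/21, C2 = 11/7.

y = -2*exp(-5*t)/3 + 11*exp(-6*t)/7 + 65*exp(t)/21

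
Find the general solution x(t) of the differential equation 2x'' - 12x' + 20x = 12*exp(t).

x = 6*exp(t)/5 + C1*cos(t)*exp(3*t) + C2*exp(3*t)*sin(t)

Divide through by 2: x'' - 6x' + 10x = 6*exp(t).
Characteristic equation r² - 6r + 10 = 0 has discriminant (-6)² - 4·(10) = -4 < 0, so r = 3 ± i.
Hence x_h = C1*cos(t)*exp(3*t) + C2*exp(3*t)*sin(t).
Try x_p = A*exp(t). Substituting into the equation and dividing by exp(t) gives A = 6/5, so x_p = 6*exp(t)/5.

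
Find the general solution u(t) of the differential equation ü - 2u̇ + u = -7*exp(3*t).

Characteristic equation r² - 2r + 1 = 0 has discriminant (-2)² - 4·(1) = 0, so r = 1 is a repeated root.
Hence u_h = (C1 + C2*t)*exp(t).
Try u_p = A*exp(3*t). Substituting into the equation and dividing by exp(3*t) gives A = -7/4, so u_p = -7*exp(3*t)/4.

u = -7*exp(3*t)/4 + C1*exp(t) + C2*t*exp(t)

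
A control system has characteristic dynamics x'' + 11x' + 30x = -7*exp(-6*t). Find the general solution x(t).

Characteristic equation r² + 11r + 30 = 0 factors as (r + 5)(r + 6) = 0, so r = -5, -6.
Hence x_h = C1*exp(-5*t) + C2*exp(-6*t).
Since exp(-6*t) solves the homogeneous equation (r = -6 is a root of multiplicity 1), multiply the trial by t. Try x_p = A*t*exp(-6*t). Substituting into the equation and dividing by exp(-6*t) gives A = 7, so x_p = 7*t*exp(-6*t).

x = C1*exp(-5*t) + C2*exp(-6*t) + 7*t*exp(-6*t)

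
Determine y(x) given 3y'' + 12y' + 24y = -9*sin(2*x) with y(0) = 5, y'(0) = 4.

y = -3*sin(2*x)/20 + 3*cos(2*x)/10 + 47*cos(2*x)*exp(-2*x)/10 + 137*exp(-2*x)*sin(2*x)/20

Divide through by 3: y'' + 4y' + 8y = -3*sin(2*x).
Characteristic equation r² + 4r + 8 = 0 has discriminant (4)² - 4·(8) = -16 < 0, so r = -2 ± 2i.
Hence y_h = C1*cos(2*x)*exp(-2*x) + C2*exp(-2*x)*sin(2*x).
Try y_p = A*cos(2*x) + B*sin(2*x). Substituting and equating the coefficients of cos(2x) and sin(2x) gives A = 3/10, B = -3/20, so y_p = -3*sin(2*x)/20 + 3*cos(2*x)/10.
General solution: y = -3*sin(2*x)/20 + 3*cos(2*x)/10 + C1*cos(2*x)*exp(-2*x) + C2*exp(-2*x)*sin(2*x).
Apply the initial conditions: y(0) = 3/10 + C1 = 5 and y'(0) = -3/10 - 2*C1 + 2*C2 = 4. Solving gives C1 = 47/10, C2 = 137/20.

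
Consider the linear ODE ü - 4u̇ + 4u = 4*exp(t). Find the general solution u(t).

Characteristic equation r² - 4r + 4 = 0 has discriminant (-4)² - 4·(4) = 0, so r = 2 is a repeated root.
Hence u_h = (C1 + C2*t)*exp(2*t).
Try u_p = A*exp(t). Substituting into the equation and dividing by exp(t) gives A = 4, so u_p = 4*exp(t).

u = 4*exp(t) + C1*exp(2*t) + C2*t*exp(2*t)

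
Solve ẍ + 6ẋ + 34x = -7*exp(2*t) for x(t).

Characteristic equation r² + 6r + 34 = 0 has discriminant (6)² - 4·(34) = -100 < 0, so r = -3 ± 5i.
Hence x_h = C1*cos(5*t)*exp(-3*t) + C2*exp(-3*t)*sin(5*t).
Try x_p = A*exp(2*t). Substituting into the equation and dividing by exp(2*t) gives A = -7/50, so x_p = -7*exp(2*t)/50.

x = -7*exp(2*t)/50 + C1*cos(5*t)*exp(-3*t) + C2*exp(-3*t)*sin(5*t)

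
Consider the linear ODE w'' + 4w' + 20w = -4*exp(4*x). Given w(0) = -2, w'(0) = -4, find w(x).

Characteristic equation r² + 4r + 20 = 0 has discriminant (4)² - 4·(20) = -64 < 0, so r = -2 ± 4i.
Hence w_h = C1*cos(4*x)*exp(-2*x) + C2*exp(-2*x)*sin(4*x).
Try w_p = A*exp(4*x). Substituting into the equation and dividing by exp(4*x) gives A = -1/13, so w_p = -exp(4*x)/13.
General solution: w = -exp(4*x)/13 + C1*cos(4*x)*exp(-2*x) + C2*exp(-2*x)*sin(4*x).
Apply the initial conditions: w(0) = -1/13 + C1 = -2 and w'(0) = -4/13 - 2*C1 + 4*C2 = -4. Solving gives C1 = -25/13, C2 = -49/26.

w = -exp(4*x)/13 - 49*exp(-2*x)*sin(4*x)/26 - 25*cos(4*x)*exp(-2*x)/13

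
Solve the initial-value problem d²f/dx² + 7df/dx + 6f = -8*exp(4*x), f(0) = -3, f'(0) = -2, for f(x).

Characteristic equation r² + 7r + 6 = 0 factors as (r + 1)(r + 6) = 0, so r = -1, -6.
Hence f_h = C1*exp(-x) + C2*exp(-6*x).
Try f_p = A*exp(4*x). Substituting into the equation and dividing by exp(4*x) gives A = -4/25, so f_p = -4*exp(4*x)/25.
General solution: f = -4*exp(4*x)/25 + C1*exp(-x) + C2*exp(-6*x).
Apply the initial conditions: f(0) = -4/25 + C1 + C2 = -3 and f'(0) = -16/25 - C1 - 6*C2 = -2. Solving gives C1 = -92/25, C2 = 21/25.

f = -92*exp(-x)/25 - 4*exp(4*x)/25 + 21*exp(-6*x)/25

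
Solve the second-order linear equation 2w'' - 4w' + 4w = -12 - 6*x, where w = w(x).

w = -9/2 - 3*x/2 + C1*cos(x)*exp(x) + C2*exp(x)*sin(x)

Divide through by 2: w'' - 2w' + 2w = -6 - 3*x.
Characteristic equation r² - 2r + 2 = 0 has discriminant (-2)² - 4·(2) = -4 < 0, so r = 1 ± i.
Hence w_h = C1*cos(x)*exp(x) + C2*exp(x)*sin(x).
For the particular solution try w_p = A0 + A1*x. Substituting and matching coefficients of each power of x gives A0 = -9/2, A1 = -3/2, so w_p = -9/2 - 3*x/2.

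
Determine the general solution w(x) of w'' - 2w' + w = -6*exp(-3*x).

Characteristic equation r² - 2r + 1 = 0 has discriminant (-2)² - 4·(1) = 0, so r = 1 is a repeated root.
Hence w_h = (C1 + C2*x)*exp(x).
Try w_p = A*exp(-3*x). Substituting into the equation and dividing by exp(-3*x) gives A = -3/8, so w_p = -3*exp(-3*x)/8.

w = -3*exp(-3*x)/8 + C1*exp(x) + C2*x*exp(x)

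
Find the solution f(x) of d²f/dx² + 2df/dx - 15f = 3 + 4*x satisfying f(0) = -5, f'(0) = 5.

Characteristic equation r² + 2r - 15 = 0 factors as (r + 5)(r - 3) = 0, so r = -5, 3.
Hence f_h = C1*exp(-5*x) + C2*exp(3*x).
For the particular solution try f_p = A0 + A1*x. Substituting and matching coefficients of each power of x gives A0 = -53/225, A1 = -4/15, so f_p = -53/225 - 4*x/15.
General solution: f = -53/225 - 4*x/15 + C1*exp(-5*x) + C2*exp(3*x).
Apply the initial conditions: f(0) = -53/225 + C1 + C2 = -5 and f'(0) = -4/15 - 5*C1 + 3*C2 = 5. Solving gives C1 = -489/200, C2 = -167/72.

f = -53/225 - 489*exp(-5*x)/200 - 167*exp(3*x)/72 - 4*x/15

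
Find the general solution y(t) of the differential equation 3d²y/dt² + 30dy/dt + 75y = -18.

y = -6/25 + C1*exp(-5*t) + C2*t*exp(-5*t)

Divide through by 3: y'' + 10y' + 25y = -6.
Characteristic equation r² + 10r + 25 = 0 has discriminant (10)² - 4·(25) = 0, so r = -5 is a repeated root.
Hence y_h = (C1 + C2*t)*exp(-5*t).
For the particular solution try y_p = A0. Substituting and matching coefficients of each power of t gives A0 = -6/25, so y_p = -6/25.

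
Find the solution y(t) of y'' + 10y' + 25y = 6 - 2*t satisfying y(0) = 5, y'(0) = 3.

y = 34/125 - 2*t/25 + 591*exp(-5*t)/125 + 668*t*exp(-5*t)/25

Characteristic equation r² + 10r + 25 = 0 has discriminant (10)² - 4·(25) = 0, so r = -5 is a repeated root.
Hence y_h = (C1 + C2*t)*exp(-5*t).
For the particular solution try y_p = A0 + A1*t. Substituting and matching coefficients of each power of t gives A0 = 34/125, A1 = -2/25, so y_p = 34/125 - 2*t/25.
General solution: y = 34/125 - 2*t/25 + C1*exp(-5*t) + C2*t*exp(-5*t).
Apply the initial conditions: y(0) = 34/125 + C1 = 5 and y'(0) = -2/25 + C2 - 5*C1 = 3. Solving gives C1 = 591/125, C2 = 668/25.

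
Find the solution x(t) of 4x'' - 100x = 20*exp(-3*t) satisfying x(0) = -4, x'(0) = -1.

x = -163*exp(5*t)/80 - 33*exp(-5*t)/20 - 5*exp(-3*t)/16

Divide through by 4: x'' - 25x = 5*exp(-3*t).
Characteristic equation r² - 25 = 0 factors as (r + 5)(r - 5) = 0, so r = -5, 5.
Hence x_h = C1*exp(-5*t) + C2*exp(5*t).
Try x_p = A*exp(-3*t). Substituting into the equation and dividing by exp(-3*t) gives A = -5/16, so x_p = -5*exp(-3*t)/16.
General solution: x = -5*exp(-3*t)/16 + C1*exp(-5*t) + C2*exp(5*t).
Apply the initial conditions: x(0) = -5/16 + C1 + C2 = -4 and x'(0) = 15/16 - 5*C1 + 5*C2 = -1. Solving gives C1 = -33/20, C2 = -163/80.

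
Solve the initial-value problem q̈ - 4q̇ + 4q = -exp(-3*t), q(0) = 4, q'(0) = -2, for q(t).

Characteristic equation r² - 4r + 4 = 0 has discriminant (-4)² - 4·(4) = 0, so r = 2 is a repeated root.
Hence q_h = (C1 + C2*t)*exp(2*t).
Try q_p = A*exp(-3*t). Substituting into the equation and dividing by exp(-3*t) gives A = -1/25, so q_p = -exp(-3*t)/25.
General solution: q = -exp(-3*t)/25 + C1*exp(2*t) + C2*t*exp(2*t).
Apply the initial conditions: q(0) = -1/25 + C1 = 4 and q'(0) = 3/25 + C2 + 2*C1 = -2. Solving gives C1 = 101/25, C2 = -51/5.

q = -exp(-3*t)/25 + 101*exp(2*t)/25 - 51*t*exp(2*t)/5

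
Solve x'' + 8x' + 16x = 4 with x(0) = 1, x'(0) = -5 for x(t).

x = 1/4 + 3*exp(-4*t)/4 - 2*t*exp(-4*t)

Characteristic equation r² + 8r + 16 = 0 has discriminant (8)² - 4·(16) = 0, so r = -4 is a repeated root.
Hence x_h = (C1 + C2*t)*exp(-4*t).
For the particular solution try x_p = A0. Substituting and matching coefficients of each power of t gives A0 = 1/4, so x_p = 1/4.
General solution: x = 1/4 + C1*exp(-4*t) + C2*t*exp(-4*t).
Apply the initial conditions: x(0) = 1/4 + C1 = 1 and x'(0) = C2 - 4*C1 = -5. Solving gives C1 = 3/4, C2 = -2.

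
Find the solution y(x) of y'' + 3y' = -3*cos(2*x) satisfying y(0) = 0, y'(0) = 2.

y = 2/3 - 35*exp(-3*x)/39 - 9*sin(2*x)/26 + 3*cos(2*x)/13

Characteristic equation r² + 3r = 0 factors as (r + 3)r = 0, so r = -3, 0.
Hence y_h = C1*exp(-3*x) + C2.
Try y_p = A*cos(2*x) + B*sin(2*x). Substituting and equating the coefficients of cos(2x) and sin(2x) gives A = 3/13, B = -9/26, so y_p = -9*sin(2*x)/26 + 3*cos(2*x)/13.
General solution: y = C2 - 9*sin(2*x)/26 + 3*cos(2*x)/13 + C1*exp(-3*x).
Apply the initial conditions: y(0) = 3/13 + C1 + C2 = 0 and y'(0) = -9/13 - 3*C1 = 2. Solving gives C1 = -35/39, C2 = 2/3.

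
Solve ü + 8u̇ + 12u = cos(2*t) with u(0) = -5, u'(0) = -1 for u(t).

Characteristic equation r² + 8r + 12 = 0 factors as (r + 6)(r + 2) = 0, so r = -6, -2.
Hence u_h = C1*exp(-6*t) + C2*exp(-2*t).
Try u_p = A*cos(2*t) + B*sin(2*t). Substituting and equating the coefficients of cos(2t) and sin(2t) gives A = 1/40, B = 1/20, so u_p = sin(2*t)/20 + cos(2*t)/40.
General solution: u = sin(2*t)/20 + cos(2*t)/40 + C1*exp(-6*t) + C2*exp(-2*t).
Apply the initial conditions: u(0) = 1/40 + C1 + C2 = -5 and u'(0) = 1/10 - 6*C1 - 2*C2 = -1. Solving gives C1 = 223/80, C2 = -125/16.

u = -125*exp(-2*t)/16 + sin(2*t)/20 + cos(2*t)/40 + 223*exp(-6*t)/80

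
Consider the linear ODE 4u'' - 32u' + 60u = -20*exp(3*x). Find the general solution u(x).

Divide through by 4: u'' - 8u' + 15u = -5*exp(3*x).
Characteristic equation r² - 8r + 15 = 0 factors as (r - 5)(r - 3) = 0, so r = 5, 3.
Hence u_h = C1*exp(5*x) + C2*exp(3*x).
Since exp(3*x) solves the homogeneous equation (r = 3 is a root of multiplicity 1), multiply the trial by x. Try u_p = A*x*exp(3*x). Substituting into the equation and dividing by exp(3*x) gives A = 5/2, so u_p = 5*x*exp(3*x)/2.

u = C1*exp(5*x) + C2*exp(3*x) + 5*x*exp(3*x)/2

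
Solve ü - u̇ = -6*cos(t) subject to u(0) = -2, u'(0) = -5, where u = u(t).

Characteristic equation r² - r = 0 factors as (r - 1)r = 0, so r = 1, 0.
Hence u_h = C1*exp(t) + C2.
Try u_p = A*cos(t) + B*sin(t). Substituting and equating the coefficients of cos(t) and sin(t) gives A = 3, B = 3, so u_p = 3*cos(t) + 3*sin(t).
General solution: u = C2 + 3*cos(t) + 3*sin(t) + C1*exp(t).
Apply the initial conditions: u(0) = 3 + C1 + C2 = -2 and u'(0) = 3 + C1 = -5. Solving gives C1 = -8, C2 = 3.

u = 3 - 8*exp(t) + 3*cos(t) + 3*sin(t)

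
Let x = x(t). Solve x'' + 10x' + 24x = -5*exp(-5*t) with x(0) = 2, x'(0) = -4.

Characteristic equation r² + 10r + 24 = 0 factors as (r + 4)(r + 6) = 0, so r = -4, -6.
Hence x_h = C1*exp(-4*t) + C2*exp(-6*t).
Try x_p = A*exp(-5*t). Substituting into the equation and dividing by exp(-5*t) gives A = 5, so x_p = 5*exp(-5*t).
General solution: x = 5*exp(-5*t) + C1*exp(-4*t) + C2*exp(-6*t).
Apply the initial conditions: x(0) = 5 + C1 + C2 = 2 and x'(0) = -25 - 6*C2 - 4*C1 = -4. Solving gives C1 = 3/2, C2 = -9/2.

x = 5*exp(-5*t) - 9*exp(-6*t)/2 + 3*exp(-4*t)/2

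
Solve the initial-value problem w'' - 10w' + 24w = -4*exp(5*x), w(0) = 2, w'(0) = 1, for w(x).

Characteristic equation r² - 10r + 24 = 0 factors as (r - 4)(r - 6) = 0, so r = 4, 6.
Hence w_h = C1*exp(4*x) + C2*exp(6*x).
Try w_p = A*exp(5*x). Substituting into the equation and dividing by exp(5*x) gives A = 4, so w_p = 4*exp(5*x).
General solution: w = 4*exp(5*x) + C1*exp(4*x) + C2*exp(6*x).
Apply the initial conditions: w(0) = 4 + C1 + C2 = 2 and w'(0) = 20 + 4*C1 + 6*C2 = 1. Solving gives C1 = 7/2, C2 = -11/2.

w = 4*exp(5*x) - 11*exp(6*x)/2 + 7*exp(4*x)/2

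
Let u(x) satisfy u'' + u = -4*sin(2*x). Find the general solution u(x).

Characteristic equation r² + 1 = 0 has discriminant (0)² - 4·(1) = -4 < 0, so r = ± i.
Hence u_h = C1*cos(x) + C2*sin(x).
Try u_p = A*cos(2*x) + B*sin(2*x). Substituting and equating the coefficients of cos(2x) and sin(2x) gives A = 0, B = 4/3, so u_p = 4*sin(2*x)/3.

u = 4*sin(2*x)/3 + C1*cos(x) + C2*sin(x)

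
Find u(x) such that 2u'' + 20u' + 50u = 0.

Divide through by 2: u'' + 10u' + 25u = 0.
Characteristic equation r² + 10r + 25 = 0 has discriminant (10)² - 4·(25) = 0, so r = -5 is a repeated root.
Hence u_h = (C1 + C2*x)*exp(-5*x).

u = C1*exp(-5*x) + C2*x*exp(-5*x)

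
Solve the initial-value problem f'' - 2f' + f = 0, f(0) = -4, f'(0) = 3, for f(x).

f = -4*exp(x) + 7*x*exp(x)

Characteristic equation r² - 2r + 1 = 0 has discriminant (-2)² - 4·(1) = 0, so r = 1 is a repeated root.
Hence f_h = (C1 + C2*x)*exp(x).
Apply the initial conditions: f(0) = C1 = -4 and f'(0) = C1 + C2 = 3. Solving gives C1 = -4, C2 = 7.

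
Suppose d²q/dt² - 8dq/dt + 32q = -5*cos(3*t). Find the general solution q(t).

Characteristic equation r² - 8r + 32 = 0 has discriminant (-8)² - 4·(32) = -64 < 0, so r = 4 ± 4i.
Hence q_h = C1*cos(4*t)*exp(4*t) + C2*exp(4*t)*sin(4*t).
Try q_p = A*cos(3*t) + B*sin(3*t). Substituting and equating the coefficients of cos(3t) and sin(3t) gives A = -23/221, B = 24/221, so q_p = -23*cos(3*t)/221 + 24*sin(3*t)/221.

q = -23*cos(3*t)/221 + 24*sin(3*t)/221 + C1*cos(4*t)*exp(4*t) + C2*exp(4*t)*sin(4*t)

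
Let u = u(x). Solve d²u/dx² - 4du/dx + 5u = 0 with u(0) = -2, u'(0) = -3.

Characteristic equation r² - 4r + 5 = 0 has discriminant (-4)² - 4·(5) = -4 < 0, so r = 2 ± i.
Hence u_h = C1*cos(x)*exp(2*x) + C2*exp(2*x)*sin(x).
Apply the initial conditions: u(0) = C1 = -2 and u'(0) = C2 + 2*C1 = -3. Solving gives C1 = -2, C2 = 1.

u = exp(2*x)*sin(x) - 2*cos(x)*exp(2*x)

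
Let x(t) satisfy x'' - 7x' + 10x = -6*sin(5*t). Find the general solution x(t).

Characteristic equation r² - 7r + 10 = 0 factors as (r - 5)(r - 2) = 0, so r = 5, 2.
Hence x_h = C1*exp(5*t) + C2*exp(2*t).
Try x_p = A*cos(5*t) + B*sin(5*t). Substituting and equating the coefficients of cos(5t) and sin(5t) gives A = -21/145, B = 9/145, so x_p = -21*cos(5*t)/145 + 9*sin(5*t)/145.

x = -21*cos(5*t)/145 + 9*sin(5*t)/145 + C1*exp(5*t) + C2*exp(2*t)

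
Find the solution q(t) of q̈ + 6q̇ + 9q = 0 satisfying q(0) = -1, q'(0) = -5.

Characteristic equation r² + 6r + 9 = 0 has discriminant (6)² - 4·(9) = 0, so r = -3 is a repeated root.
Hence q_h = (C1 + C2*t)*exp(-3*t).
Apply the initial conditions: q(0) = C1 = -1 and q'(0) = C2 - 3*C1 = -5. Solving gives C1 = -1, C2 = -8.

q = -exp(-3*t) - 8*t*exp(-3*t)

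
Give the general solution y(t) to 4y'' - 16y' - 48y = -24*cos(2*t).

y = 3*cos(2*t)/10 + 3*sin(2*t)/20 + C1*exp(-2*t) + C2*exp(6*t)

Divide through by 4: y'' - 4y' - 12y = -6*cos(2*t).
Characteristic equation r² - 4r - 12 = 0 factors as (r + 2)(r - 6) = 0, so r = -2, 6.
Hence y_h = C1*exp(-2*t) + C2*exp(6*t).
Try y_p = A*cos(2*t) + B*sin(2*t). Substituting and equating the coefficients of cos(2t) and sin(2t) gives A = 3/10, B = 3/20, so y_p = 3*cos(2*t)/10 + 3*sin(2*t)/20.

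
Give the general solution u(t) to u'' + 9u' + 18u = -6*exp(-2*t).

Characteristic equation r² + 9r + 18 = 0 factors as (r + 3)(r + 6) = 0, so r = -3, -6.
Hence u_h = C1*exp(-3*t) + C2*exp(-6*t).
Try u_p = A*exp(-2*t). Substituting into the equation and dividing by exp(-2*t) gives A = -3/2, so u_p = -3*exp(-2*t)/2.

u = -3*exp(-2*t)/2 + C1*exp(-3*t) + C2*exp(-6*t)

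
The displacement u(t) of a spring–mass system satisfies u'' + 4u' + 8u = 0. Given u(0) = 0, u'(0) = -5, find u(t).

u = -5*exp(-2*t)*sin(2*t)/2

Characteristic equation r² + 4r + 8 = 0 has discriminant (4)² - 4·(8) = -16 < 0, so r = -2 ± 2i.
Hence u_h = C1*cos(2*t)*exp(-2*t) + C2*exp(-2*t)*sin(2*t).
Apply the initial conditions: u(0) = C1 = 0 and u'(0) = -2*C1 + 2*C2 = -5. Solving gives C1 = 0, C2 = -5/2.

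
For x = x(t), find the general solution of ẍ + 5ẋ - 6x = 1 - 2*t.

x = 1/9 + t/3 + C1*exp(-6*t) + C2*exp(t)

Characteristic equation r² + 5r - 6 = 0 factors as (r + 6)(r - 1) = 0, so r = -6, 1.
Hence x_h = C1*exp(-6*t) + C2*exp(t).
For the particular solution try x_p = A0 + A1*t. Substituting and matching coefficients of each power of t gives A0 = 1/9, A1 = 1/3, so x_p = 1/9 + t/3.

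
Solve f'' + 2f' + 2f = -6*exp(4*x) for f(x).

Characteristic equation r² + 2r + 2 = 0 has discriminant (2)² - 4·(2) = -4 < 0, so r = -1 ± i.
Hence f_h = C1*cos(x)*exp(-x) + C2*exp(-x)*sin(x).
Try f_p = A*exp(4*x). Substituting into the equation and dividing by exp(4*x) gives A = -3/13, so f_p = -3*exp(4*x)/13.

f = -3*exp(4*x)/13 + C1*cos(x)*exp(-x) + C2*exp(-x)*sin(x)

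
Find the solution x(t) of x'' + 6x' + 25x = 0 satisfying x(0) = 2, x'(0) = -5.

x = 2*cos(4*t)*exp(-3*t) + exp(-3*t)*sin(4*t)/4

Characteristic equation r² + 6r + 25 = 0 has discriminant (6)² - 4·(25) = -64 < 0, so r = -3 ± 4i.
Hence x_h = C1*cos(4*t)*exp(-3*t) + C2*exp(-3*t)*sin(4*t).
Apply the initial conditions: x(0) = C1 = 2 and x'(0) = -3*C1 + 4*C2 = -5. Solving gives C1 = 2, C2 = 1/4.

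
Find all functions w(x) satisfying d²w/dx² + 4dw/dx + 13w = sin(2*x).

Characteristic equation r² + 4r + 13 = 0 has discriminant (4)² - 4·(13) = -36 < 0, so r = -2 ± 3i.
Hence w_h = C1*cos(3*x)*exp(-2*x) + C2*exp(-2*x)*sin(3*x).
Try w_p = A*cos(2*x) + B*sin(2*x). Substituting and equating the coefficients of cos(2x) and sin(2x) gives A = -8/145, B = 9/145, so w_p = -8*cos(2*x)/145 + 9*sin(2*x)/145.

w = -8*cos(2*x)/145 + 9*sin(2*x)/145 + C1*cos(3*x)*exp(-2*x) + C2*exp(-2*x)*sin(3*x)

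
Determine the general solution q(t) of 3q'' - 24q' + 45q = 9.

q = 1/5 + C1*exp(5*t) + C2*exp(3*t)

Divide through by 3: q'' - 8q' + 15q = 3.
Characteristic equation r² - 8r + 15 = 0 factors as (r - 5)(r - 3) = 0, so r = 5, 3.
Hence q_h = C1*exp(5*t) + C2*exp(3*t).
For the particular solution try q_p = A0. Substituting and matching coefficients of each power of t gives A0 = 1/5, so q_p = 1/5.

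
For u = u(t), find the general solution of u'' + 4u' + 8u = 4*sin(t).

Characteristic equation r² + 4r + 8 = 0 has discriminant (4)² - 4·(8) = -16 < 0, so r = -2 ± 2i.
Hence u_h = C1*cos(2*t)*exp(-2*t) + C2*exp(-2*t)*sin(2*t).
Try u_p = A*cos(t) + B*sin(t). Substituting and equating the coefficients of cos(t) and sin(t) gives A = -16/65, B = 28/65, so u_p = -16*cos(t)/65 + 28*sin(t)/65.

u = -16*cos(t)/65 + 28*sin(t)/65 + C1*cos(2*t)*exp(-2*t) + C2*exp(-2*t)*sin(2*t)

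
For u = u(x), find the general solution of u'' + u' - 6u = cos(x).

Characteristic equation r² + r - 6 = 0 factors as (r + 3)(r - 2) = 0, so r = -3, 2.
Hence u_h = C1*exp(-3*x) + C2*exp(2*x).
Try u_p = A*cos(x) + B*sin(x). Substituting and equating the coefficients of cos(x) and sin(x) gives A = -7/50, B = 1/50, so u_p = -7*cos(x)/50 + sin(x)/50.

u = -7*cos(x)/50 + sin(x)/50 + C1*exp(-3*x) + C2*exp(2*x)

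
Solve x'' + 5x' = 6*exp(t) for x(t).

Characteristic equation r² + 5r = 0 factors as (r + 5)r = 0, so r = -5, 0.
Hence x_h = C1*exp(-5*t) + C2.
Try x_p = A*exp(t). Substituting into the equation and dividing by exp(t) gives A = 1, so x_p = exp(t).

x = C2 + C1*exp(-5*t) + exp(t)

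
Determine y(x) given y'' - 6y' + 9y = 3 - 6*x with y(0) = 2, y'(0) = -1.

y = -1/9 - 2*x/3 + 19*exp(3*x)/9 - 20*x*exp(3*x)/3

Characteristic equation r² - 6r + 9 = 0 has discriminant (-6)² - 4·(9) = 0, so r = 3 is a repeated root.
Hence y_h = (C1 + C2*x)*exp(3*x).
For the particular solution try y_p = A0 + A1*x. Substituting and matching coefficients of each power of x gives A0 = -1/9, A1 = -2/3, so y_p = -1/9 - 2*x/3.
General solution: y = -1/9 - 2*x/3 + C1*exp(3*x) + C2*x*exp(3*x).
Apply the initial conditions: y(0) = -1/9 + C1 = 2 and y'(0) = -2/3 + C2 + 3*C1 = -1. Solving gives C1 = 19/9, C2 = -20/3.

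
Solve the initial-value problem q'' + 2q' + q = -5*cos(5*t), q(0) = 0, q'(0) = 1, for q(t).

q = -30*exp(-t)/169 - 25*sin(5*t)/338 + 30*cos(5*t)/169 + 31*t*exp(-t)/26

Characteristic equation r² + 2r + 1 = 0 has discriminant (2)² - 4·(1) = 0, so r = -1 is a repeated root.
Hence q_h = (C1 + C2*t)*exp(-t).
Try q_p = A*cos(5*t) + B*sin(5*t). Substituting and equating the coefficients of cos(5t) and sin(5t) gives A = 30/169, B = -25/338, so q_p = -25*sin(5*t)/338 + 30*cos(5*t)/169.
General solution: q = -25*sin(5*t)/338 + 30*cos(5*t)/169 + C1*exp(-t) + C2*t*exp(-t).
Apply the initial conditions: q(0) = 30/169 + C1 = 0 and q'(0) = -125/338 + C2 - C1 = 1. Solving gives C1 = -30/169, C2 = 31/26.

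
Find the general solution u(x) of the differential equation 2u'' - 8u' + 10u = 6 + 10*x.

Divide through by 2: u'' - 4u' + 5u = 3 + 5*x.
Characteristic equation r² - 4r + 5 = 0 has discriminant (-4)² - 4·(5) = -4 < 0, so r = 2 ± i.
Hence u_h = C1*cos(x)*exp(2*x) + C2*exp(2*x)*sin(x).
For the particular solution try u_p = A0 + A1*x. Substituting and matching coefficients of each power of x gives A0 = 7/5, A1 = 1, so u_p = 7/5 + x.

u = 7/5 + x + C1*cos(x)*exp(2*x) + C2*exp(2*x)*sin(x)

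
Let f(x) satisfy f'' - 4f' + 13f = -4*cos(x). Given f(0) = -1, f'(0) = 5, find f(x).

f = -3*cos(x)/10 + sin(x)/10 - 7*cos(3*x)*exp(2*x)/10 + 21*exp(2*x)*sin(3*x)/10

Characteristic equation r² - 4r + 13 = 0 has discriminant (-4)² - 4·(13) = -36 < 0, so r = 2 ± 3i.
Hence f_h = C1*cos(3*x)*exp(2*x) + C2*exp(2*x)*sin(3*x).
Try f_p = A*cos(x) + B*sin(x). Substituting and equating the coefficients of cos(x) and sin(x) gives A = -3/10, B = 1/10, so f_p = -3*cos(x)/10 + sin(x)/10.
General solution: f = -3*cos(x)/10 + sin(x)/10 + C1*cos(3*x)*exp(2*x) + C2*exp(2*x)*sin(3*x).
Apply the initial conditions: f(0) = -3/10 + C1 = -1 and f'(0) = 1/10 + 2*C1 + 3*C2 = 5. Solving gives C1 = -7/10, C2 = 21/10.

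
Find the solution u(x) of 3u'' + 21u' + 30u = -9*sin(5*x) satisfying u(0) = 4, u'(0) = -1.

Divide through by 3: u'' + 7u' + 10u = -3*sin(5*x).
Characteristic equation r² + 7r + 10 = 0 factors as (r + 5)(r + 2) = 0, so r = -5, -2.
Hence u_h = C1*exp(-5*x) + C2*exp(-2*x).
Try u_p = A*cos(5*x) + B*sin(5*x). Substituting and equating the coefficients of cos(5x) and sin(5x) gives A = 21/290, B = 9/290, so u_p = 9*sin(5*x)/290 + 21*cos(5*x)/290.
General solution: u = 9*sin(5*x)/290 + 21*cos(5*x)/290 + C1*exp(-5*x) + C2*exp(-2*x).
Apply the initial conditions: u(0) = 21/290 + C1 + C2 = 4 and u'(0) = 9/58 - 5*C1 - 2*C2 = -1. Solving gives C1 = -67/30, C2 = 536/87.

u = -67*exp(-5*x)/30 + 9*sin(5*x)/290 + 21*cos(5*x)/290 + 536*exp(-2*x)/87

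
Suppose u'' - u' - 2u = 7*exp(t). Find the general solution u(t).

Characteristic equation r² - r - 2 = 0 factors as (r - 2)(r + 1) = 0, so r = 2, -1.
Hence u_h = C1*exp(2*t) + C2*exp(-t).
Try u_p = A*exp(t). Substituting into the equation and dividing by exp(t) gives A = -7/2, so u_p = -7*exp(t)/2.

u = -7*exp(t)/2 + C1*exp(2*t) + C2*exp(-t)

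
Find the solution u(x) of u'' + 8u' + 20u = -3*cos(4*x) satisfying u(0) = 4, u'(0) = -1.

u = -6*sin(4*x)/65 - 3*cos(4*x)/260 + 501*exp(-4*x)*sin(2*x)/65 + 1043*cos(2*x)*exp(-4*x)/260

Characteristic equation r² + 8r + 20 = 0 has discriminant (8)² - 4·(20) = -16 < 0, so r = -4 ± 2i.
Hence u_h = C1*cos(2*x)*exp(-4*x) + C2*exp(-4*x)*sin(2*x).
Try u_p = A*cos(4*x) + B*sin(4*x). Substituting and equating the coefficients of cos(4x) and sin(4x) gives A = -3/260, B = -6/65, so u_p = -6*sin(4*x)/65 - 3*cos(4*x)/260.
General solution: u = -6*sin(4*x)/65 - 3*cos(4*x)/260 + C1*cos(2*x)*exp(-4*x) + C2*exp(-4*x)*sin(2*x).
Apply the initial conditions: u(0) = -3/260 + C1 = 4 and u'(0) = -24/65 - 4*C1 + 2*C2 = -1. Solving gives C1 = 1043/260, C2 = 501/65.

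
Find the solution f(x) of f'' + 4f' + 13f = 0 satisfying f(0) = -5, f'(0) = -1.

f = -5*cos(3*x)*exp(-2*x) - 11*exp(-2*x)*sin(3*x)/3

Characteristic equation r² + 4r + 13 = 0 has discriminant (4)² - 4·(13) = -36 < 0, so r = -2 ± 3i.
Hence f_h = C1*cos(3*x)*exp(-2*x) + C2*exp(-2*x)*sin(3*x).
Apply the initial conditions: f(0) = C1 = -5 and f'(0) = -2*C1 + 3*C2 = -1. Solving gives C1 = -5, C2 = -11/3.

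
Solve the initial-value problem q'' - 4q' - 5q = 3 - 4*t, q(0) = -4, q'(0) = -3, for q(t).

q = -31/25 - 82*exp(5*t)/75 - 5*exp(-t)/3 + 4*t/5

Characteristic equation r² - 4r - 5 = 0 factors as (r + 1)(r - 5) = 0, so r = -1, 5.
Hence q_h = C1*exp(-t) + C2*exp(5*t).
For the particular solution try q_p = A0 + A1*t. Substituting and matching coefficients of each power of t gives A0 = -31/25, A1 = 4/5, so q_p = -31/25 + 4*t/5.
General solution: q = -31/25 + 4*t/5 + C1*exp(-t) + C2*exp(5*t).
Apply the initial conditions: q(0) = -31/25 + C1 + C2 = -4 and q'(0) = 4/5 - C1 + 5*C2 = -3. Solving gives C1 = -5/3, C2 = -82/75.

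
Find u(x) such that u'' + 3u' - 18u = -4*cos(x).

u = -6*sin(x)/185 + 38*cos(x)/185 + C1*exp(-6*x) + C2*exp(3*x)

Characteristic equation r² + 3r - 18 = 0 factors as (r + 6)(r - 3) = 0, so r = -6, 3.
Hence u_h = C1*exp(-6*x) + C2*exp(3*x).
Try u_p = A*cos(x) + B*sin(x). Substituting and equating the coefficients of cos(x) and sin(x) gives A = 38/185, B = -6/185, so u_p = -6*sin(x)/185 + 38*cos(x)/185.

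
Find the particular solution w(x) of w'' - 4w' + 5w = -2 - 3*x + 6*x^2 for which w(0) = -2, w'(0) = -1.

w = 22/125 + 6*x**2/5 + 33*x/25 - 272*cos(x)*exp(2*x)/125 + 254*exp(2*x)*sin(x)/125

Characteristic equation r² - 4r + 5 = 0 has discriminant (-4)² - 4·(5) = -4 < 0, so r = 2 ± i.
Hence w_h = C1*cos(x)*exp(2*x) + C2*exp(2*x)*sin(x).
For the particular solution try w_p = A0 + A1*x + A2*x^2. Substituting and matching coefficients of each power of x gives A0 = 22/125, A1 = 33/25, A2 = 6/5, so w_p = 22/125 + 6*x^2/5 + 33*x/25.
General solution: w = 22/125 + 6*x^2/5 + 33*x/25 + C1*cos(x)*exp(2*x) + C2*exp(2*x)*sin(x).
Apply the initial conditions: w(0) = 22/125 + C1 = -2 and w'(0) = 33/25 + C2 + 2*C1 = -1. Solving gives C1 = -272/125, C2 = 254/125.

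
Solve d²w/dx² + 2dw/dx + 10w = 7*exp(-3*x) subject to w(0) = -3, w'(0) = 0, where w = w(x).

Characteristic equation r² + 2r + 10 = 0 has discriminant (2)² - 4·(10) = -36 < 0, so r = -1 ± 3i.
Hence w_h = C1*cos(3*x)*exp(-x) + C2*exp(-x)*sin(3*x).
Try w_p = A*exp(-3*x). Substituting into the equation and dividing by exp(-3*x) gives A = 7/13, so w_p = 7*exp(-3*x)/13.
General solution: w = 7*exp(-3*x)/13 + C1*cos(3*x)*exp(-x) + C2*exp(-x)*sin(3*x).
Apply the initial conditions: w(0) = 7/13 + C1 = -3 and w'(0) = -21/13 - C1 + 3*C2 = 0. Solving gives C1 = -46/13, C2 = -25/39.

w = 7*exp(-3*x)/13 - 46*cos(3*x)*exp(-x)/13 - 25*exp(-x)*sin(3*x)/39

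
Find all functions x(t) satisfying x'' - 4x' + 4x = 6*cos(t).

Characteristic equation r² - 4r + 4 = 0 has discriminant (-4)² - 4·(4) = 0, so r = 2 is a repeated root.
Hence x_h = (C1 + C2*t)*exp(2*t).
Try x_p = A*cos(t) + B*sin(t). Substituting and equating the coefficients of cos(t) and sin(t) gives A = 18/25, B = -24/25, so x_p = -24*sin(t)/25 + 18*cos(t)/25.

x = -24*sin(t)/25 + 18*cos(t)/25 + C1*exp(2*t) + C2*t*exp(2*t)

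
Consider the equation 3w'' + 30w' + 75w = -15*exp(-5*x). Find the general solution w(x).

Divide through by 3: w'' + 10w' + 25w = -5*exp(-5*x).
Characteristic equation r² + 10r + 25 = 0 has discriminant (10)² - 4·(25) = 0, so r = -5 is a repeated root.
Hence w_h = (C1 + C2*x)*exp(-5*x).
Since exp(-5*x) solves the homogeneous equation (r = -5 is a root of multiplicity 2), multiply the trial by x^2. Try w_p = A*x^2*exp(-5*x). Substituting into the equation and dividing by exp(-5*x) gives A = -5/2, so w_p = -5*x^2*exp(-5*x)/2.

w = C1*exp(-5*x) - 5*x**2*exp(-5*x)/2 + C2*x*exp(-5*x)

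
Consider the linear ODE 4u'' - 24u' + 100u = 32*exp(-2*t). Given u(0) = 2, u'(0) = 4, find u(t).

u = 8*exp(-2*t)/41 - 21*exp(3*t)*sin(4*t)/82 + 74*cos(4*t)*exp(3*t)/41

Divide through by 4: u'' - 6u' + 25u = 8*exp(-2*t).
Characteristic equation r² - 6r + 25 = 0 has discriminant (-6)² - 4·(25) = -64 < 0, so r = 3 ± 4i.
Hence u_h = C1*cos(4*t)*exp(3*t) + C2*exp(3*t)*sin(4*t).
Try u_p = A*exp(-2*t). Substituting into the equation and dividing by exp(-2*t) gives A = 8/41, so u_p = 8*exp(-2*t)/41.
General solution: u = 8*exp(-2*t)/41 + C1*cos(4*t)*exp(3*t) + C2*exp(3*t)*sin(4*t).
Apply the initial conditions: u(0) = 8/41 + C1 = 2 and u'(0) = -16/41 + 3*C1 + 4*C2 = 4. Solving gives C1 = 74/41, C2 = -21/82.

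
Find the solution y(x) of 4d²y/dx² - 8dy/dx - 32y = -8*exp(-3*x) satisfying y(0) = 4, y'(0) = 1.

Divide through by 4: y'' - 2y' - 8y = -2*exp(-3*x).
Characteristic equation r² - 2r - 8 = 0 factors as (r - 4)(r + 2) = 0, so r = 4, -2.
Hence y_h = C1*exp(4*x) + C2*exp(-2*x).
Try y_p = A*exp(-3*x). Substituting into the equation and dividing by exp(-3*x) gives A = -2/7, so y_p = -2*exp(-3*x)/7.
General solution: y = -2*exp(-3*x)/7 + C1*exp(4*x) + C2*exp(-2*x).
Apply the initial conditions: y(0) = -2/7 + C1 + C2 = 4 and y'(0) = 6/7 - 2*C2 + 4*C1 = 1. Solving gives C1 = 61/42, C2 = 17/6.

y = -2*exp(-3*x)/7 + 17*exp(-2*x)/6 + 61*exp(4*x)/42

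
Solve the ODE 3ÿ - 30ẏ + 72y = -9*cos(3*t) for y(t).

Divide through by 3: y'' - 10y' + 24y = -3*cos(3*t).
Characteristic equation r² - 10r + 24 = 0 factors as (r - 6)(r - 4) = 0, so r = 6, 4.
Hence y_h = C1*exp(6*t) + C2*exp(4*t).
Try y_p = A*cos(3*t) + B*sin(3*t). Substituting and equating the coefficients of cos(3t) and sin(3t) gives A = -1/25, B = 2/25, so y_p = -cos(3*t)/25 + 2*sin(3*t)/25.

y = -cos(3*t)/25 + 2*sin(3*t)/25 + C1*exp(6*t) + C2*exp(4*t)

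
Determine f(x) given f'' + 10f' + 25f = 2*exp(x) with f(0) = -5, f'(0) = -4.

f = -91*exp(-5*x)/18 + exp(x)/18 - 88*x*exp(-5*x)/3

Characteristic equation r² + 10r + 25 = 0 has discriminant (10)² - 4·(25) = 0, so r = -5 is a repeated root.
Hence f_h = (C1 + C2*x)*exp(-5*x).
Try f_p = A*exp(x). Substituting into the equation and dividing by exp(x) gives A = 1/18, so f_p = exp(x)/18.
General solution: f = exp(x)/18 + C1*exp(-5*x) + C2*x*exp(-5*x).
Apply the initial conditions: f(0) = 1/18 + C1 = -5 and f'(0) = 1/18 + C2 - 5*C1 = -4. Solving gives C1 = -91/18, C2 = -88/3.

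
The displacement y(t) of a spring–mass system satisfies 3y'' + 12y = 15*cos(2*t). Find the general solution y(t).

y = C1*cos(2*t) + C2*sin(2*t) + 5*t*sin(2*t)/4

Divide through by 3: y'' + 4y = 5*cos(2*t).
Characteristic equation r² + 4 = 0 has discriminant (0)² - 4·(4) = -16 < 0, so r = ± 2i.
Hence y_h = C1*cos(2*t) + C2*sin(2*t).
Since ±2i are characteristic roots, multiply the trial by t. Try y_p = t*(A*cos(2*t) + B*sin(2*t)). Substituting and equating the coefficients of cos(2t) and sin(2t) gives A = 0, B = 5/4, so y_p = 5*t*sin(2*t)/4.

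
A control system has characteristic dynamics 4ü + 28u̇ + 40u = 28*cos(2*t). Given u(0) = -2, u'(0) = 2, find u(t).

Divide through by 4: u'' + 7u' + 10u = 7*cos(2*t).
Characteristic equation r² + 7r + 10 = 0 factors as (r + 5)(r + 2) = 0, so r = -5, -2.
Hence u_h = C1*exp(-5*t) + C2*exp(-2*t).
Try u_p = A*cos(2*t) + B*sin(2*t). Substituting and equating the coefficients of cos(2t) and sin(2t) gives A = 21/116, B = 49/116, so u_p = 21*cos(2*t)/116 + 49*sin(2*t)/116.
General solution: u = 21*cos(2*t)/116 + 49*sin(2*t)/116 + C1*exp(-5*t) + C2*exp(-2*t).
Apply the initial conditions: u(0) = 21/116 + C1 + C2 = -2 and u'(0) = 49/58 - 5*C1 - 2*C2 = 2. Solving gives C1 = 31/29, C2 = -13/4.

u = -13*exp(-2*t)/4 + 21*cos(2*t)/116 + 31*exp(-5*t)/29 + 49*sin(2*t)/116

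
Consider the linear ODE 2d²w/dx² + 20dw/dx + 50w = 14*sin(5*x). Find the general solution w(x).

Divide through by 2: w'' + 10w' + 25w = 7*sin(5*x).
Characteristic equation r² + 10r + 25 = 0 has discriminant (10)² - 4·(25) = 0, so r = -5 is a repeated root.
Hence w_h = (C1 + C2*x)*exp(-5*x).
Try w_p = A*cos(5*x) + B*sin(5*x). Substituting and equating the coefficients of cos(5x) and sin(5x) gives A = -7/50, B = 0, so w_p = -7*cos(5*x)/50.

w = -7*cos(5*x)/50 + C1*exp(-5*x) + C2*x*exp(-5*x)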